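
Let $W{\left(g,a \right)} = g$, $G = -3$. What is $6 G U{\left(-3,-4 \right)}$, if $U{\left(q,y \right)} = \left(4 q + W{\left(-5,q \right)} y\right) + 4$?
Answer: $-216$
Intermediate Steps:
$U{\left(q,y \right)} = 4 - 5 y + 4 q$ ($U{\left(q,y \right)} = \left(4 q - 5 y\right) + 4 = \left(- 5 y + 4 q\right) + 4 = 4 - 5 y + 4 q$)
$6 G U{\left(-3,-4 \right)} = 6 \left(-3\right) \left(4 - -20 + 4 \left(-3\right)\right) = - 18 \left(4 + 20 - 12\right) = \left(-18\right) 12 = -216$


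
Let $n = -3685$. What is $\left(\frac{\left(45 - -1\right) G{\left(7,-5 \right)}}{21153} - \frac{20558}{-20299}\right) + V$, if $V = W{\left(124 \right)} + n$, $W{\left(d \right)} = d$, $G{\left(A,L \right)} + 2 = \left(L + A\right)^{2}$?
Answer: $- \frac{1528602353185}{429384747} \approx -3560.0$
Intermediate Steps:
$G{\left(A,L \right)} = -2 + \left(A + L\right)^{2}$ ($G{\left(A,L \right)} = -2 + \left(L + A\right)^{2} = -2 + \left(A + L\right)^{2}$)
$V = -3561$ ($V = 124 - 3685 = -3561$)
$\left(\frac{\left(45 - -1\right) G{\left(7,-5 \right)}}{21153} - \frac{20558}{-20299}\right) + V = \left(\frac{\left(45 - -1\right) \left(-2 + \left(7 - 5\right)^{2}\right)}{21153} - \frac{20558}{-20299}\right) - 3561 = \left(\left(45 + \left(-37 + 38\right)\right) \left(-2 + 2^{2}\right) \frac{1}{21153} - - \frac{20558}{20299}\right) - 3561 = \left(\left(45 + 1\right) \left(-2 + 4\right) \frac{1}{21153} + \frac{20558}{20299}\right) - 3561 = \left(46 \cdot 2 \cdot \frac{1}{21153} + \frac{20558}{20299}\right) - 3561 = \left(92 \cdot \frac{1}{21153} + \frac{20558}{20299}\right) - 3561 = \left(\frac{92}{21153} + \frac{20558}{20299}\right) - 3561 = \frac{436730882}{429384747} - 3561 = - \frac{1528602353185}{429384747}$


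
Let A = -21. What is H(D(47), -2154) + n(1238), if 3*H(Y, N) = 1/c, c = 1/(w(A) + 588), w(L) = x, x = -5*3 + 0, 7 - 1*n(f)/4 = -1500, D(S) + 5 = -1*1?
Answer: 6219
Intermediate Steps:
D(S) = -6 (D(S) = -5 - 1*1 = -5 - 1 = -6)
n(f) = 6028 (n(f) = 28 - 4*(-1500) = 28 + 6000 = 6028)
x = -15 (x = -15 + 0 = -15)
w(L) = -15
c = 1/573 (c = 1/(-15 + 588) = 1/573 ≈ 0.0017452)
H(Y, N) = 191 (H(Y, N) = 1/(3*(1/573)) = (⅓)*573 = 191)
H(D(47), -2154) + n(1238) = 191 + 6028 = 6219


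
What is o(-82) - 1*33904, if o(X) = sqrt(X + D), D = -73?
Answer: -33904 + I*sqrt(155) ≈ -33904.0 + 12.45*I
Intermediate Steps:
o(X) = sqrt(-73 + X) (o(X) = sqrt(X - 73) = sqrt(-73 + X))
o(-82) - 1*33904 = sqrt(-73 - 82) - 1*33904 = sqrt(-155) - 33904 = I*sqrt(155) - 33904 = -33904 + I*sqrt(155)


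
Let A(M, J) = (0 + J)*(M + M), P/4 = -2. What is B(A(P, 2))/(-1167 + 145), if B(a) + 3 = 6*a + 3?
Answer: 96/511 ≈ 0.18787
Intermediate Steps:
P = -8 (P = 4*(-2) = -8)
A(M, J) = 2*J*M (A(M, J) = J*(2*M) = 2*J*M)
B(a) = 6*a (B(a) = -3 + (6*a + 3) = -3 + (3 + 6*a) = 6*a)
B(A(P, 2))/(-1167 + 145) = (6*(2*2*(-8)))/(-1167 + 145) = (6*(-32))/(-1022) = -192*(-1/1022) = 96/511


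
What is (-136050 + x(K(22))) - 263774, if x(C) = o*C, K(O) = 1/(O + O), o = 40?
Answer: -4398054/11 ≈ -3.9982e+5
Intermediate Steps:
K(O) = 1/(2*O)
x(C) = 40*C
(-136050 + x(K(22))) - 263774 = (-136050 + 40*((½)/22)) - 263774 = (-136050 + 40*((½)*(1/22))) - 263774 = (-136050 + 40*(1/44)) - 263774 = (-136050 + 10/11) - 263774 = -1496540/11 - 263774 = -4398054/11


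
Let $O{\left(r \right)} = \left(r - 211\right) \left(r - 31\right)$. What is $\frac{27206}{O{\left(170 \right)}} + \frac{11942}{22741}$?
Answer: $- \frac{550634188}{129600959} \approx -4.2487$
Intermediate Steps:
$O{\left(r \right)} = \left(-211 + r\right) \left(-31 + r\right)$
$\frac{27206}{O{\left(170 \right)}} + \frac{11942}{22741} = \frac{27206}{6541 + 170^{2} - 41140} + \frac{11942}{22741} = \frac{27206}{6541 + 28900 - 41140} + 11942 \cdot \frac{1}{22741} = \frac{27206}{-5699} + \frac{11942}{22741} = 27206 \left(- \frac{1}{5699}\right) + \frac{11942}{22741} = - \frac{27206}{5699} + \frac{11942}{22741} = - \frac{550634188}{129600959}$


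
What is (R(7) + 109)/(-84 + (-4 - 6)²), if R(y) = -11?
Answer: 49/8 ≈ 6.1250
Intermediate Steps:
(R(7) + 109)/(-84 + (-4 - 6)²) = (-11 + 109)/(-84 + (-4 - 6)²) = 98/(-84 + (-10)²) = 98/(-84 + 100) = 98/16 = 98*(1/16) = 49/8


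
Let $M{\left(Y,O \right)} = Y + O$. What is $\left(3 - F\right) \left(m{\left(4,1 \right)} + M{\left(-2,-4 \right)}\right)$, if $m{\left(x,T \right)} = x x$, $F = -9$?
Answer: $120$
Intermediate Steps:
$m{\left(x,T \right)} = x^{2}$
$M{\left(Y,O \right)} = O + Y$
$\left(3 - F\right) \left(m{\left(4,1 \right)} + M{\left(-2,-4 \right)}\right) = \left(3 - -9\right) \left(4^{2} - 6\right) = \left(3 + 9\right) \left(16 - 6\right) = 12 \cdot 10 = 120$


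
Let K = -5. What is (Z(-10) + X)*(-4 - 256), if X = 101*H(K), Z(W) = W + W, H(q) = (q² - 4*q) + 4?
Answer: -1281540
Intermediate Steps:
H(q) = 4 + q² - 4*q
Z(W) = 2*W
X = 4949 (X = 101*(4 + (-5)² - 4*(-5)) = 101*(4 + 25 + 20) = 101*49 = 4949)
(Z(-10) + X)*(-4 - 256) = (2*(-10) + 4949)*(-4 - 256) = (-20 + 4949)*(-260) = 4929*(-260) = -1281540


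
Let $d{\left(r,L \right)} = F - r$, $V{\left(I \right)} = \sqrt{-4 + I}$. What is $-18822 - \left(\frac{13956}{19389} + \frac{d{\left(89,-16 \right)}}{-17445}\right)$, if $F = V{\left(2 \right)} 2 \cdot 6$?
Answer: $- \frac{2122206422117}{112747035} + \frac{4 i \sqrt{2}}{5815} \approx -18823.0 + 0.0009728 i$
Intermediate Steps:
$F = 12 i \sqrt{2}$ ($F = \sqrt{-4 + 2} \cdot 2 \cdot 6 = \sqrt{-2} \cdot 2 \cdot 6 = i \sqrt{2} \cdot 2 \cdot 6 = 2 i \sqrt{2} \cdot 6 = 12 i \sqrt{2} \approx 16.971 i$)
$d{\left(r,L \right)} = - r + 12 i \sqrt{2}$ ($d{\left(r,L \right)} = 12 i \sqrt{2} - r = - r + 12 i \sqrt{2}$)
$-18822 - \left(\frac{13956}{19389} + \frac{d{\left(89,-16 \right)}}{-17445}\right) = -18822 - \left(\frac{13956}{19389} + \frac{\left(-1\right) 89 + 12 i \sqrt{2}}{-17445}\right) = -18822 - \left(13956 \cdot \frac{1}{19389} + \left(-89 + 12 i \sqrt{2}\right) \left(- \frac{1}{17445}\right)\right) = -18822 - \left(\frac{4652}{6463} + \left(\frac{89}{17445} - \frac{4 i \sqrt{2}}{5815}\right)\right) = -18822 - \left(\frac{81729347}{112747035} - \frac{4 i \sqrt{2}}{5815}\right) = - \frac{2122206422117}{112747035} + \frac{4 i \sqrt{2}}{5815}$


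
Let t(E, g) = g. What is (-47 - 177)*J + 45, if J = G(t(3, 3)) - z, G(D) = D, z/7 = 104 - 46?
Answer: 90317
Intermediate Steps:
z = 406 (z = 7*(104 - 46) = 7*58 = 406)
J = -403 (J = 3 - 1*406 = 3 - 406 = -403)
(-47 - 177)*J + 45 = (-47 - 177)*(-403) + 45 = -224*(-403) + 45 = 90272 + 45 = 90317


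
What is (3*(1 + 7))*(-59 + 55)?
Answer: -96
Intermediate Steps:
(3*(1 + 7))*(-59 + 55) = (3*8)*(-4) = 24*(-4) = -96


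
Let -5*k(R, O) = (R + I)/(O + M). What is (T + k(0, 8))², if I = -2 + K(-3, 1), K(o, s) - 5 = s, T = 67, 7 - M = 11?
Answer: 111556/25 ≈ 4462.2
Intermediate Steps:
M = -4 (M = 7 - 1*11 = 7 - 11 = -4)
K(o, s) = 5 + s
I = 4 (I = -2 + (5 + 1) = -2 + 6 = 4)
k(R, O) = -(4 + R)/(5*(-4 + O)) (k(R, O) = -(R + 4)/(5*(O - 4)) = -(4 + R)/(5*(-4 + O)))
(T + k(0, 8))² = (67 + (-4 - 1*0)/(5*(-4 + 8)))² = (67 + (⅕)*(-4 + 0)/4)² = (67 + (⅕)*(¼)*(-4))² = (67 - ⅕)² = (334/5)² = 111556/25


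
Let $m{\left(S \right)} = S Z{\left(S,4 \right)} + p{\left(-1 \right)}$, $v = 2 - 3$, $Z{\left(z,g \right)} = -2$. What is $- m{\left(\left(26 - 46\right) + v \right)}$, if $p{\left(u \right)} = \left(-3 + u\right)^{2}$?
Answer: $-58$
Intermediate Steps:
$v = -1$ ($v = 2 - 3 = -1$)
$m{\left(S \right)} = 16 - 2 S$ ($m{\left(S \right)} = S \left(-2\right) + \left(-3 - 1\right)^{2} = - 2 S + \left(-4\right)^{2} = - 2 S + 16 = 16 - 2 S$)
$- m{\left(\left(26 - 46\right) + v \right)} = - (16 - 2 \left(\left(26 - 46\right) - 1\right)) = - (16 - 2 \left(-20 - 1\right)) = - (16 - -42) = - (16 + 42) = \left(-1\right) 58 = -58$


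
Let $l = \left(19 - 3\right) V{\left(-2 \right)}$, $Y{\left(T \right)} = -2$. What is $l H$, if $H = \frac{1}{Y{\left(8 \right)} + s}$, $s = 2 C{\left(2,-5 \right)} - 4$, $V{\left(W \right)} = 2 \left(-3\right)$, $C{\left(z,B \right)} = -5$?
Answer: $6$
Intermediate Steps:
$V{\left(W \right)} = -6$
$s = -14$ ($s = 2 \left(-5\right) - 4 = -10 - 4 = -14$)
$l = -96$ ($l = \left(19 - 3\right) \left(-6\right) = 16 \left(-6\right) = -96$)
$H = - \frac{1}{16}$ ($H = \frac{1}{-2 - 14} = \frac{1}{-16} = - \frac{1}{16} \approx -0.0625$)
$l H = \left(-96\right) \left(- \frac{1}{16}\right) = 6$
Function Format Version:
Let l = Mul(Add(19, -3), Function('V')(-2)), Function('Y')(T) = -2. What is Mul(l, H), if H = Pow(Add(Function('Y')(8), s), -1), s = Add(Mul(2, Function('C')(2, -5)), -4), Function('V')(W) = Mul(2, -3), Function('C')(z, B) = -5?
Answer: 6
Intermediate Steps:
Function('V')(W) = -6
s = -14 (s = Add(Mul(2, -5), -4) = Add(-10, -4) = -14)
l = -96 (l = Mul(Add(19, -3), -6) = Mul(16, -6) = -96)
H = Rational(-1, 16) (H = Pow(Add(-2, -14), -1) = Pow(-16, -1) = Rational(-1, 16) ≈ -0.062500)
Mul(l, H) = Mul(-96, Rational(-1, 16)) = 6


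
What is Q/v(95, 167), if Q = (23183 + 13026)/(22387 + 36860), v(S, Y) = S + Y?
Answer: 36209/15522714 ≈ 0.0023326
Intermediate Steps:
Q = 36209/59247 ≈ 0.61115
Q/v(95, 167) = 36209/(59247*(95 + 167)) = (36209/59247)/262 = (36209/59247)*(1/262) = 36209/15522714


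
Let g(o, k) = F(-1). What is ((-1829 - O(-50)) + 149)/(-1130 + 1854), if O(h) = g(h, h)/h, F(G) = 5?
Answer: -16799/7240 ≈ -2.3203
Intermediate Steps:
g(o, k) = 5
O(h) = 5/h
((-1829 - O(-50)) + 149)/(-1130 + 1854) = ((-1829 - 5/(-50)) + 149)/(-1130 + 1854) = ((-1829 - 5*(-1)/50) + 149)/724 = ((-1829 - 1*(-⅒)) + 149)*(1/724) = ((-1829 + ⅒) + 149)*(1/724) = (-18289/10 + 149)*(1/724) = -16799/10*1/724 = -16799/7240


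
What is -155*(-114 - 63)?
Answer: 27435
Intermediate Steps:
-155*(-114 - 63) = -155*(-177) = 27435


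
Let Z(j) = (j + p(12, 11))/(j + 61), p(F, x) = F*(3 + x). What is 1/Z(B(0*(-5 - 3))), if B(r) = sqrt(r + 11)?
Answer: 10237/28213 + 107*sqrt(11)/28213 ≈ 0.37543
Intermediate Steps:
B(r) = sqrt(11 + r)
Z(j) = (168 + j)/(61 + j) (Z(j) = (j + 12*(3 + 11))/(j + 61) = (j + 12*14)/(61 + j) = (j + 168)/(61 + j) = (168 + j)/(61 + j))
1/Z(B(0*(-5 - 3))) = 1/((168 + sqrt(11 + 0*(-5 - 3)))/(61 + sqrt(11 + 0*(-5 - 3)))) = 1/((168 + sqrt(11 + 0*(-8)))/(61 + sqrt(11 + 0*(-8)))) = 1/((168 + sqrt(11 + 0))/(61 + sqrt(11 + 0))) = 1/((168 + sqrt(11))/(61 + sqrt(11))) = (61 + sqrt(11))/(168 + sqrt(11))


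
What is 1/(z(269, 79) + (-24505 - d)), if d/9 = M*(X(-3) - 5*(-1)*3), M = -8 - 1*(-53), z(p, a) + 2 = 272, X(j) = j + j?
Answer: -1/27880 ≈ -3.5868e-5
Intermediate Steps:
X(j) = 2*j
z(p, a) = 270 (z(p, a) = -2 + 272 = 270)
M = 45 (M = -8 + 53 = 45)
d = 3645 (d = 9*(45*(2*(-3) - 5*(-1)*3)) = 9*(45*(-6 + 5*3)) = 9*(45*(-6 + 15)) = 9*(45*9) = 9*405 = 3645)
1/(z(269, 79) + (-24505 - d)) = 1/(270 + (-24505 - 1*3645)) = 1/(270 + (-24505 - 3645)) = 1/(270 - 28150) = 1/(-27880) = -1/27880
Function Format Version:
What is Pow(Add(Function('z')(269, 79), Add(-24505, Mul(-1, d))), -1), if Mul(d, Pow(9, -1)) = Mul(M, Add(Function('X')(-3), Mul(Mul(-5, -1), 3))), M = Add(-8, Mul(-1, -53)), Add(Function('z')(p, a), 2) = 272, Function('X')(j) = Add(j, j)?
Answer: Rational(-1, 27880) ≈ -3.5868e-5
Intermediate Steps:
Function('X')(j) = Mul(2, j)
Function('z')(p, a) = 270 (Function('z')(p, a) = Add(-2, 272) = 270)
M = 45 (M = Add(-8, 53) = 45)
d = 3645 (d = Mul(9, Mul(45, Add(Mul(2, -3), Mul(Mul(-5, -1), 3)))) = Mul(9, Mul(45, Add(-6, Mul(5, 3)))) = Mul(9, Mul(45, Add(-6, 15))) = Mul(9, Mul(45, 9)) = Mul(9, 405) = 3645)
Pow(Add(Function('z')(269, 79), Add(-24505, Mul(-1, d))), -1) = Pow(Add(270, Add(-24505, Mul(-1, 3645))), -1) = Pow(Add(270, Add(-24505, -3645)), -1) = Pow(Add(270, -28150), -1) = Pow(-27880, -1) = Rational(-1, 27880)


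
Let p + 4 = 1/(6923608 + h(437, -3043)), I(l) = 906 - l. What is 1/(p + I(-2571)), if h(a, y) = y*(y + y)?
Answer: 25443306/88364601739 ≈ 0.00028794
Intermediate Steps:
h(a, y) = 2*y² (h(a, y) = y*(2*y) = 2*y²)
p = -101773223/25443306 (p = -4 + 1/(6923608 + 2*(-3043)²) = -4 + 1/(6923608 + 2*9259849) = -4 + 1/(6923608 + 18519698) = -4 + 1/25443306 = -101773223/25443306 ≈ -4.0000)
1/(p + I(-2571)) = 1/(-101773223/25443306 + (906 - 1*(-2571))) = 1/(-101773223/25443306 + (906 + 2571)) = 1/(-101773223/25443306 + 3477) = 1/(88364601739/25443306) = 25443306/88364601739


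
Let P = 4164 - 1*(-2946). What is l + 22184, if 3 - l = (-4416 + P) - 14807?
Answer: 34300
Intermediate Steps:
P = 7110 (P = 4164 + 2946 = 7110)
l = 12116 (l = 3 - ((-4416 + 7110) - 14807) = 3 - (2694 - 14807) = 3 - 1*(-12113) = 3 + 12113 = 12116)
l + 22184 = 12116 + 22184 = 34300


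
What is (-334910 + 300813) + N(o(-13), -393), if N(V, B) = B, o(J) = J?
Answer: -34490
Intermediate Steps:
(-334910 + 300813) + N(o(-13), -393) = (-334910 + 300813) - 393 = -34097 - 393 = -34490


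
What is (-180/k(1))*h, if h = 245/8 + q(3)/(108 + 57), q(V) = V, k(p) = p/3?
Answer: -364041/22 ≈ -16547.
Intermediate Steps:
k(p) = p/3 (k(p) = p*(1/3) = p/3)
h = 13483/440 (h = 245/8 + 3/(108 + 57) = 245*(1/8) + 3/165 = 245/8 + 3*(1/165) = 245/8 + 1/55 = 13483/440 ≈ 30.643)
(-180/k(1))*h = -180/((1/3)*1)*(13483/440) = -180/1/3*(13483/440) = -180*3*(13483/440) = -540*13483/440 = -364041/22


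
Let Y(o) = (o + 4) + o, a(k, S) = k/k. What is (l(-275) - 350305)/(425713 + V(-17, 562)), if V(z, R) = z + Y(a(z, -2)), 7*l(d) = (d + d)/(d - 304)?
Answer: -1419785615/1725370206 ≈ -0.82289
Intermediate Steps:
l(d) = 2*d/(7*(-304 + d)) (l(d) = ((d + d)/(d - 304))/7 = ((2*d)/(-304 + d))/7 = (2*d/(-304 + d))/7 = 2*d/(7*(-304 + d)))
a(k, S) = 1
Y(o) = 4 + 2*o (Y(o) = (4 + o) + o = 4 + 2*o)
V(z, R) = 6 + z (V(z, R) = z + (4 + 2*1) = z + (4 + 2) = z + 6 = 6 + z)
(l(-275) - 350305)/(425713 + V(-17, 562)) = ((2/7)*(-275)/(-304 - 275) - 350305)/(425713 + (6 - 17)) = ((2/7)*(-275)/(-579) - 350305)/(425713 - 11) = ((2/7)*(-275)*(-1/579) - 350305)/425702 = (550/4053 - 350305)*(1/425702) = -1419785615/4053*1/425702 = -1419785615/1725370206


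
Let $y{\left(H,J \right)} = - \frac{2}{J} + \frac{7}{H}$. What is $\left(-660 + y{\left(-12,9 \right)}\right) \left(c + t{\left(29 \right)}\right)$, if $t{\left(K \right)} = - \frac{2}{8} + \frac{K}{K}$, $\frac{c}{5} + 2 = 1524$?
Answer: $- \frac{724208527}{144} \approx -5.0292 \cdot 10^{6}$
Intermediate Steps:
$c = 7610$ ($c = -10 + 5 \cdot 1524 = -10 + 7620 = 7610$)
$t{\left(K \right)} = \frac{3}{4}$ ($t{\left(K \right)} = \left(-2\right) \frac{1}{8} + 1 = - \frac{1}{4} + 1 = \frac{3}{4}$)
$\left(-660 + y{\left(-12,9 \right)}\right) \left(c + t{\left(29 \right)}\right) = \left(-660 + \left(- \frac{2}{9} + \frac{7}{-12}\right)\right) \left(7610 + \frac{3}{4}\right) = \left(-660 + \left(\left(-2\right) \frac{1}{9} + 7 \left(- \frac{1}{12}\right)\right)\right) \frac{30443}{4} = \left(-660 - \frac{29}{36}\right) \frac{30443}{4} = \left(- \frac{23789}{36}\right) \frac{30443}{4} = - \frac{724208527}{144}$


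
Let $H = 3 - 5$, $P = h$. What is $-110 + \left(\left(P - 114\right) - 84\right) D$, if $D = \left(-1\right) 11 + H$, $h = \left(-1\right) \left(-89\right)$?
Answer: $1307$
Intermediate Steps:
$h = 89$
$P = 89$
$H = -2$ ($H = 3 - 5 = -2$)
$D = -13$ ($D = \left(-1\right) 11 - 2 = -11 - 2 = -13$)
$-110 + \left(\left(P - 114\right) - 84\right) D = -110 + \left(\left(89 - 114\right) - 84\right) \left(-13\right) = -110 + \left(-25 - 84\right) \left(-13\right) = -110 - -1417 = -110 + 1417 = 1307$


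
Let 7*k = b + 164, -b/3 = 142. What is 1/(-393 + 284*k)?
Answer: -7/77159 ≈ -9.0722e-5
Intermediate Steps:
b = -426 (b = -3*142 = -426)
k = -262/7 (k = (-426 + 164)/7 = (⅐)*(-262) = -262/7 ≈ -37.429)
1/(-393 + 284*k) = 1/(-393 + 284*(-262/7)) = 1/(-393 - 74408/7) = 1/(-77159/7) = -7/77159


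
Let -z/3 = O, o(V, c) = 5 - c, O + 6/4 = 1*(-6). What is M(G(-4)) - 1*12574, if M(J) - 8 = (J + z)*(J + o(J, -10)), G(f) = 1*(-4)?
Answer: -24725/2 ≈ -12363.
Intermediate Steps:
O = -15/2 (O = -3/2 + 1*(-6) = -3/2 - 6 = -15/2 ≈ -7.5000)
z = 45/2 (z = -3*(-15/2) = 45/2 ≈ 22.500)
G(f) = -4
M(J) = 8 + (15 + J)*(45/2 + J) (M(J) = 8 + (J + 45/2)*(J + (5 - 1*(-10))) = 8 + (45/2 + J)*(J + (5 + 10)) = 8 + (45/2 + J)*(J + 15) = 8 + (45/2 + J)*(15 + J) = 8 + (15 + J)*(45/2 + J))
M(G(-4)) - 1*12574 = (691/2 + (-4)² + (75/2)*(-4)) - 1*12574 = (691/2 + 16 - 150) - 12574 = 423/2 - 12574 = -24725/2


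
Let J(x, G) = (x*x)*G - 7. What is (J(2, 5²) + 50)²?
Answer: 20449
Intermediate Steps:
J(x, G) = -7 + G*x² (J(x, G) = x²*G - 7 = G*x² - 7 = -7 + G*x²)
(J(2, 5²) + 50)² = ((-7 + 5²*2²) + 50)² = ((-7 + 25*4) + 50)² = ((-7 + 100) + 50)² = (93 + 50)² = 143² = 20449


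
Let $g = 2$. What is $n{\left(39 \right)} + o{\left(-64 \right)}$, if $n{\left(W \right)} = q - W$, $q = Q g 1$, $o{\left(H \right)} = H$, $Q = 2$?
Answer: $-99$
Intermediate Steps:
$q = 4$ ($q = 2 \cdot 2 \cdot 1 = 4 \cdot 1 = 4$)
$n{\left(W \right)} = 4 - W$
$n{\left(39 \right)} + o{\left(-64 \right)} = \left(4 - 39\right) - 64 = -35 - 64 = -99$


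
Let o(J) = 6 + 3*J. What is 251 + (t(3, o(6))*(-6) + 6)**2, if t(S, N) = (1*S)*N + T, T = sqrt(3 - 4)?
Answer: 181691 + 5112*I ≈ 1.8169e+5 + 5112.0*I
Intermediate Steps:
T = I (T = sqrt(-1) = I ≈ 1.0*I)
t(S, N) = I + N*S (t(S, N) = (1*S)*N + I = S*N + I = N*S + I = I + N*S)
251 + (t(3, o(6))*(-6) + 6)**2 = 251 + ((I + (6 + 3*6)*3)*(-6) + 6)**2 = 251 + ((I + (6 + 18)*3)*(-6) + 6)**2 = 251 + ((I + 24*3)*(-6) + 6)**2 = 251 + ((I + 72)*(-6) + 6)**2 = 251 + ((72 + I)*(-6) + 6)**2 = 251 + ((-432 - 6*I) + 6)**2 = 251 + (-426 - 6*I)**2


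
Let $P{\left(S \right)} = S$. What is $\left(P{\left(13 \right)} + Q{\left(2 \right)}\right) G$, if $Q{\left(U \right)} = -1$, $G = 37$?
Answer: $444$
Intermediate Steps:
$\left(P{\left(13 \right)} + Q{\left(2 \right)}\right) G = \left(13 - 1\right) 37 = 12 \cdot 37 = 444$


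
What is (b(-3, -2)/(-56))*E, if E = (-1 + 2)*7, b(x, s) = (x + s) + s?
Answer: 7/8 ≈ 0.87500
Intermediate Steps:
b(x, s) = x + 2*s (b(x, s) = (s + x) + s = x + 2*s)
E = 7 (E = 1*7 = 7)
(b(-3, -2)/(-56))*E = ((-3 + 2*(-2))/(-56))*7 = ((-3 - 4)*(-1/56))*7 = -7*(-1/56)*7 = (1/8)*7 = 7/8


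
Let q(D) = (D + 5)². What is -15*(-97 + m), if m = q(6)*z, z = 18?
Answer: -31215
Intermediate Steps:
q(D) = (5 + D)²
m = 2178 (m = (5 + 6)²*18 = 11²*18 = 121*18 = 2178)
-15*(-97 + m) = -15*(-97 + 2178) = -15*2081 = -31215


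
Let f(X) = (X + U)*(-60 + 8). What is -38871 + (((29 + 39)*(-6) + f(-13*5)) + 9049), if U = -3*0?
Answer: -26850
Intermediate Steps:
U = 0
f(X) = -52*X (f(X) = (X + 0)*(-60 + 8) = X*(-52) = -52*X)
-38871 + (((29 + 39)*(-6) + f(-13*5)) + 9049) = -38871 + (((29 + 39)*(-6) - (-676)*5) + 9049) = -38871 + ((68*(-6) - 52*(-65)) + 9049) = -38871 + ((-408 + 3380) + 9049) = -38871 + (2972 + 9049) = -38871 + 12021 = -26850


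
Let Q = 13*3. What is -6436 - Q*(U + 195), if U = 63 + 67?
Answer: -19111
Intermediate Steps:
Q = 39
U = 130
-6436 - Q*(U + 195) = -6436 - 39*(130 + 195) = -6436 - 39*325 = -6436 - 1*12675 = -6436 - 12675 = -19111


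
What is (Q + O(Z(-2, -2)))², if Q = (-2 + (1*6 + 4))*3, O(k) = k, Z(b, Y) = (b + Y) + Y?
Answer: 324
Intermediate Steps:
Z(b, Y) = b + 2*Y (Z(b, Y) = (Y + b) + Y = b + 2*Y)
Q = 24 (Q = (-2 + (6 + 4))*3 = (-2 + 10)*3 = 8*3 = 24)
(Q + O(Z(-2, -2)))² = (24 + (-2 + 2*(-2)))² = (24 + (-2 - 4))² = (24 - 6)² = 18² = 324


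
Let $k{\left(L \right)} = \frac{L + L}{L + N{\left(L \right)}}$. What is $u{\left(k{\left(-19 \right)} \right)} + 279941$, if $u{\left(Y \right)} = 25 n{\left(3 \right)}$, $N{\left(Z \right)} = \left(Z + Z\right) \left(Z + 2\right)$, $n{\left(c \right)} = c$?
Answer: $280016$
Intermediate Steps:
$N{\left(Z \right)} = 2 Z \left(2 + Z\right)$
$k{\left(L \right)} = \frac{2 L}{L + 2 L \left(2 + L\right)}$ ($k{\left(L \right)} = \frac{L + L}{L + 2 L \left(2 + L\right)} = \frac{2 L}{L + 2 L \left(2 + L\right)}$)
$u{\left(Y \right)} = 75$ ($u{\left(Y \right)} = 25 \cdot 3 = 75$)
$u{\left(k{\left(-19 \right)} \right)} + 279941 = 75 + 279941 = 280016$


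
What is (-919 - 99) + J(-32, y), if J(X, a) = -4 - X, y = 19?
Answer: -990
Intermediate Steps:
(-919 - 99) + J(-32, y) = (-919 - 99) + (-4 - 1*(-32)) = -1018 + (-4 + 32) = -1018 + 28 = -990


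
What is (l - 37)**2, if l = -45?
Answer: 6724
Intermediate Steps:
(l - 37)**2 = (-45 - 37)**2 = (-82)**2 = 6724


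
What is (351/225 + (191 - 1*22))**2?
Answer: 18181696/625 ≈ 29091.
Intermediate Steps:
(351/225 + (191 - 1*22))**2 = (351*(1/225) + (191 - 22))**2 = (39/25 + 169)**2 = (4264/25)**2 = 18181696/625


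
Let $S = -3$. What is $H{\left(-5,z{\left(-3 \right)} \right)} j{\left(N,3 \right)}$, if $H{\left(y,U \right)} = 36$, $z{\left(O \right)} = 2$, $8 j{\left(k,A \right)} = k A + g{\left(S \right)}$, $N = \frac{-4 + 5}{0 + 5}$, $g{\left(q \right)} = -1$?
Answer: $- \frac{9}{5} \approx -1.8$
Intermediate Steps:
$N = \frac{1}{5}$ ($N = 1 \cdot \frac{1}{5} = \frac{1}{5} \approx 0.2$)
$j{\left(k,A \right)} = - \frac{1}{8} + \frac{A k}{8}$ ($j{\left(k,A \right)} = \frac{k A - 1}{8} = \frac{A k - 1}{8} = \frac{-1 + A k}{8} = - \frac{1}{8} + \frac{A k}{8}$)
$H{\left(-5,z{\left(-3 \right)} \right)} j{\left(N,3 \right)} = 36 \left(- \frac{1}{8} + \frac{1}{8} \cdot 3 \cdot \frac{1}{5}\right) = 36 \left(- \frac{1}{8} + \frac{3}{40}\right) = 36 \left(- \frac{1}{20}\right) = - \frac{9}{5}$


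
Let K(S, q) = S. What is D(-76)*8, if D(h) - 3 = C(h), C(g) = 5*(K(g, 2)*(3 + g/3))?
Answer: 203752/3 ≈ 67917.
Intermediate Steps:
C(g) = 5*g*(3 + g/3) (C(g) = 5*(g*(3 + g/3)) = 5*g*(3 + g/3))
D(h) = 3 + 5*h*(9 + h)/3
D(-76)*8 = (3 + (5/3)*(-76)*(9 - 76))*8 = (3 + (5/3)*(-76)*(-67))*8 = (3 + 25460/3)*8 = (25469/3)*8 = 203752/3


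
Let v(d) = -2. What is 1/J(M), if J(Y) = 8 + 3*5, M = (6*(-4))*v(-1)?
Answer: 1/23 ≈ 0.043478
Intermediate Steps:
M = 48 (M = (6*(-4))*(-2) = -24*(-2) = 48)
J(Y) = 23 (J(Y) = 8 + 15 = 23)
1/J(M) = 1/23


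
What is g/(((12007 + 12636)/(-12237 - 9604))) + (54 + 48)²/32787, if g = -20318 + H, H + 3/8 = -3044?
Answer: 14871176336401/718195592 ≈ 20706.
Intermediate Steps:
H = -24355/8 (H = -3/8 - 3044 = -24355/8 ≈ -3044.4)
g = -186899/8 (g = -20318 - 24355/8 = -186899/8 ≈ -23362.)
g/(((12007 + 12636)/(-12237 - 9604))) + (54 + 48)²/32787 = -186899*(-12237 - 9604)/(12007 + 12636)/8 + (54 + 48)²/32787 = -186899/(8*(24643/(-21841))) + 102²*(1/32787) = -186899/(8*(24643*(-1/21841))) + 10404*(1/32787) = -186899/(8*(-24643/21841)) + 1156/3643 = -186899/8*(-21841/24643) + 1156/3643 = 4082061059/197144 + 1156/3643 = 14871176336401/718195592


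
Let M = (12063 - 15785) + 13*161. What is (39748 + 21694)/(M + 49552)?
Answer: 61442/47923 ≈ 1.2821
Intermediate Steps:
M = -1629 (M = -3722 + 2093 = -1629)
(39748 + 21694)/(M + 49552) = (39748 + 21694)/(-1629 + 49552) = 61442/47923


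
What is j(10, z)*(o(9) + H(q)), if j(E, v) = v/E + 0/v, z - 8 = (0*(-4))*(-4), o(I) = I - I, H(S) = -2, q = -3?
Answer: -8/5 ≈ -1.6000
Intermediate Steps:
o(I) = 0
z = 8 (z = 8 + (0*(-4))*(-4) = 8 + 0*(-4) = 8 + 0 = 8)
j(E, v) = v/E (j(E, v) = v/E + 0 = v/E)
j(10, z)*(o(9) + H(q)) = (8/10)*(0 - 2) = (8*(1/10))*(-2) = (4/5)*(-2) = -8/5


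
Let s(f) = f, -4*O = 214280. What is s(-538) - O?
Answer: 53032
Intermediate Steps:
O = -53570 (O = -¼*214280 = -53570)
s(-538) - O = -538 - 1*(-53570) = -538 + 53570 = 53032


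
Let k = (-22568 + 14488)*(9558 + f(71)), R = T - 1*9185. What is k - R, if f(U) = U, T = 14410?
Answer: -77807545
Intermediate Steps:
R = 5225 (R = 14410 - 1*9185 = 14410 - 9185 = 5225)
k = -77802320 (k = (-22568 + 14488)*(9558 + 71) = -8080*9629 = -77802320)
k - R = -77802320 - 1*5225 = -77802320 - 5225 = -77807545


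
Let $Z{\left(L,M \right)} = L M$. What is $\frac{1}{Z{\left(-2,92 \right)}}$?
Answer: $- \frac{1}{184} \approx -0.0054348$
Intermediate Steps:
$\frac{1}{Z{\left(-2,92 \right)}} = \frac{1}{\left(-2\right) 92} = \frac{1}{-184} = - \frac{1}{184}$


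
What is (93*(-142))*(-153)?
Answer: 2020518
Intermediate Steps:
(93*(-142))*(-153) = -13206*(-153) = 2020518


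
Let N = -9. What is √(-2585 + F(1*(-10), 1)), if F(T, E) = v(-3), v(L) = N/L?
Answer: I*√2582 ≈ 50.813*I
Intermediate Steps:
v(L) = -9/L
F(T, E) = 3 (F(T, E) = -9/(-3) = -9*(-⅓) = 3)
√(-2585 + F(1*(-10), 1)) = √(-2585 + 3) = √(-2582) = I*√2582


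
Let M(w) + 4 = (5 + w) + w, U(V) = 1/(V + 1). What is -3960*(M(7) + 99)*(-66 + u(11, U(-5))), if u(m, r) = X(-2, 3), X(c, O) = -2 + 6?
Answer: 27989280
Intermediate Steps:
X(c, O) = 4
U(V) = 1/(1 + V)
u(m, r) = 4
M(w) = 1 + 2*w (M(w) = -4 + ((5 + w) + w) = -4 + (5 + 2*w) = 1 + 2*w)
-3960*(M(7) + 99)*(-66 + u(11, U(-5))) = -3960*((1 + 2*7) + 99)*(-66 + 4) = -3960*((1 + 14) + 99)*(-62) = -3960*(15 + 99)*(-62) = -451440*(-62) = -3960*(-7068) = 27989280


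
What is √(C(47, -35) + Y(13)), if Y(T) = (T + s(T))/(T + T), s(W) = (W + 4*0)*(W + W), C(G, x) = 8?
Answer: √86/2 ≈ 4.6368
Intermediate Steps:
s(W) = 2*W² (s(W) = (W + 0)*(2*W) = W*(2*W) = 2*W²)
Y(T) = (T + 2*T²)/(2*T) (Y(T) = (T + 2*T²)/(T + T) = (T + 2*T²)/((2*T)) = (T + 2*T²)*(1/(2*T)) = (T + 2*T²)/(2*T))
√(C(47, -35) + Y(13)) = √(8 + (½ + 13)) = √(8 + 27/2) = √(43/2) = √86/2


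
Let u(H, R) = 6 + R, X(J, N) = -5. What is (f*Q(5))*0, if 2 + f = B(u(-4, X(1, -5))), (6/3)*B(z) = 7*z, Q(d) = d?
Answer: 0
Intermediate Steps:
B(z) = 7*z/2 (B(z) = (7*z)/2 = 7*z/2)
f = 3/2 (f = -2 + 7*(6 - 5)/2 = -2 + (7/2)*1 = -2 + 7/2 = 3/2 ≈ 1.5000)
(f*Q(5))*0 = ((3/2)*5)*0 = (15/2)*0 = 0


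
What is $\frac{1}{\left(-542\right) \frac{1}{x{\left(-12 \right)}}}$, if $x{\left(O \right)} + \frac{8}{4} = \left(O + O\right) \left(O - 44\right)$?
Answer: $- \frac{671}{271} \approx -2.476$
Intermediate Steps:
$x{\left(O \right)} = -2 + 2 O \left(-44 + O\right)$ ($x{\left(O \right)} = -2 + \left(O + O\right) \left(O - 44\right) = -2 + 2 O \left(-44 + O\right)$)
$\frac{1}{\left(-542\right) \frac{1}{x{\left(-12 \right)}}} = \frac{1}{\left(-542\right) \frac{1}{-2 - -1056 + 2 \left(-12\right)^{2}}} = \frac{1}{\left(-542\right) \frac{1}{-2 + 1056 + 2 \cdot 144}} = \frac{1}{\left(-542\right) \frac{1}{-2 + 1056 + 288}} = \frac{1}{\left(-542\right) \frac{1}{1342}} = \frac{1}{- \frac{271}{671}} = - \frac{671}{271}$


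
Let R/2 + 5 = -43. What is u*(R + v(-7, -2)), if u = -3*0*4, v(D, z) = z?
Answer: 0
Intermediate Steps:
u = 0 (u = 0*4 = 0)
R = -96 (R = -10 + 2*(-43) = -10 - 86 = -96)
u*(R + v(-7, -2)) = 0*(-96 - 2) = 0*(-98) = 0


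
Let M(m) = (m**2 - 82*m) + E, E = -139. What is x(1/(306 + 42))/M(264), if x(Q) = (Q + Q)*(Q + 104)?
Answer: 36193/2900985768 ≈ 1.2476e-5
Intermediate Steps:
M(m) = -139 + m**2 - 82*m (M(m) = (m**2 - 82*m) - 139 = -139 + m**2 - 82*m)
x(Q) = 2*Q*(104 + Q) (x(Q) = (2*Q)*(104 + Q) = 2*Q*(104 + Q))
x(1/(306 + 42))/M(264) = (2*(104 + 1/(306 + 42))/(306 + 42))/(-139 + 264**2 - 82*264) = (2*(104 + 1/348)/348)/(-139 + 69696 - 21648) = (2*(1/348)*(104 + 1/348))/47909 = (2*(1/348)*(36193/348))*(1/47909) = (36193/60552)*(1/47909) = 36193/2900985768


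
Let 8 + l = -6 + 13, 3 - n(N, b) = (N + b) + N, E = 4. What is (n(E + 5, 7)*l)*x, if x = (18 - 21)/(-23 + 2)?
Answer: 22/7 ≈ 3.1429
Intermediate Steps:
n(N, b) = 3 - b - 2*N (n(N, b) = 3 - ((N + b) + N) = 3 - (b + 2*N) = 3 + (-b - 2*N) = 3 - b - 2*N)
l = -1 (l = -8 + (-6 + 13) = -8 + 7 = -1)
x = ⅐ (x = -3/(-21) = -3*(-1/21) = ⅐ ≈ 0.14286)
(n(E + 5, 7)*l)*x = ((3 - 1*7 - 2*(4 + 5))*(-1))*(⅐) = ((3 - 7 - 2*9)*(-1))*(⅐) = ((3 - 7 - 18)*(-1))*(⅐) = -22*(-1)*(⅐) = 22*(⅐) = 22/7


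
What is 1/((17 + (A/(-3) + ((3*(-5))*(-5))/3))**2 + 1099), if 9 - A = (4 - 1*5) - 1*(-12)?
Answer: 9/26275 ≈ 0.00034253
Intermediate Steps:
A = -2 (A = 9 - ((4 - 1*5) - 1*(-12)) = 9 - ((4 - 5) + 12) = 9 - (-1 + 12) = 9 - 1*11 = 9 - 11 = -2)
1/((17 + (A/(-3) + ((3*(-5))*(-5))/3))**2 + 1099) = 1/((17 + (-2/(-3) + ((3*(-5))*(-5))/3))**2 + 1099) = 1/((17 + (-2*(-1/3) - 15*(-5)*(1/3)))**2 + 1099) = 1/((17 + (2/3 + 75*(1/3)))**2 + 1099) = 1/((17 + (2/3 + 25))**2 + 1099) = 1/((17 + 77/3)**2 + 1099) = 1/((128/3)**2 + 1099) = 1/(16384/9 + 1099) = 1/(26275/9) = 9/26275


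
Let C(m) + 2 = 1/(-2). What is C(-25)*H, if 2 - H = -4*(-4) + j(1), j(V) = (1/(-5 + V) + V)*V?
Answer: 295/8 ≈ 36.875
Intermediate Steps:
C(m) = -5/2 (C(m) = -2 + 1/(-2) = -2 - ½ = -5/2)
j(V) = V*(V + 1/(-5 + V)) (j(V) = (V + 1/(-5 + V))*V = V*(V + 1/(-5 + V)))
H = -59/4 (H = 2 - (-4*(-4) + 1*(1 + 1² - 5*1)/(-5 + 1)) = 2 - (16 + 1*(1 + 1 - 5)/(-4)) = 2 - (16 + 1*(-¼)*(-3)) = 2 - (16 + ¾) = 2 - 1*67/4 = 2 - 67/4 = -59/4 ≈ -14.750)
C(-25)*H = -5/2*(-59/4) = 295/8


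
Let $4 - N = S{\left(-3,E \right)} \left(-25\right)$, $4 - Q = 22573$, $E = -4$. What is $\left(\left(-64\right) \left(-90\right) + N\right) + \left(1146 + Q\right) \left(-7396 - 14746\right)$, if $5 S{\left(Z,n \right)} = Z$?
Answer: $474353815$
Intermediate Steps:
$S{\left(Z,n \right)} = \frac{Z}{5}$
$Q = -22569$ ($Q = 4 - 22573 = -22569$)
$N = -11$ ($N = 4 - \frac{1}{5} \left(-3\right) \left(-25\right) = 4 - \left(- \frac{3}{5}\right) \left(-25\right) = 4 - 15 = -11$)
$\left(\left(-64\right) \left(-90\right) + N\right) + \left(1146 + Q\right) \left(-7396 - 14746\right) = \left(\left(-64\right) \left(-90\right) - 11\right) + \left(1146 - 22569\right) \left(-7396 - 14746\right) = \left(5760 - 11\right) - -474348066 = 5749 + 474348066 = 474353815$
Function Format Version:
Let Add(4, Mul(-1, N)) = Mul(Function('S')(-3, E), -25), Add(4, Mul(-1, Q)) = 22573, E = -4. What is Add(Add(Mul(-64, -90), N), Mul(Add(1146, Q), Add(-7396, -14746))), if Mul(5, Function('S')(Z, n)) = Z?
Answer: 474353815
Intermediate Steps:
Function('S')(Z, n) = Mul(Rational(1, 5), Z)
Q = -22569 (Q = Add(4, Mul(-1, 22573)) = Add(4, -22573) = -22569)
N = -11 (N = Add(4, Mul(-1, Mul(Mul(Rational(1, 5), -3), -25))) = Add(4, Mul(-1, Mul(Rational(-3, 5), -25))) = Add(4, Mul(-1, 15)) = Add(4, -15) = -11)
Add(Add(Mul(-64, -90), N), Mul(Add(1146, Q), Add(-7396, -14746))) = Add(Add(Mul(-64, -90), -11), Mul(Add(1146, -22569), Add(-7396, -14746))) = Add(Add(5760, -11), Mul(-21423, -22142)) = Add(5749, 474348066) = 474353815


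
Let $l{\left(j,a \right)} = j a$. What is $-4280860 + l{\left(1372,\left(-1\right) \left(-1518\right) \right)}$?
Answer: $-2198164$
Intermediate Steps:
$l{\left(j,a \right)} = a j$
$-4280860 + l{\left(1372,\left(-1\right) \left(-1518\right) \right)} = -4280860 + \left(-1\right) \left(-1518\right) 1372 = -4280860 + 1518 \cdot 1372 = -4280860 + 2082696 = -2198164$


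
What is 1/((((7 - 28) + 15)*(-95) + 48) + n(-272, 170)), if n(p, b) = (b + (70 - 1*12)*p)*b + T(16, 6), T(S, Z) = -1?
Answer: -1/2652403 ≈ -3.7702e-7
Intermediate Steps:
n(p, b) = -1 + b*(b + 58*p) (n(p, b) = (b + (70 - 1*12)*p)*b - 1 = (b + (70 - 12)*p)*b - 1 = (b + 58*p)*b - 1 = b*(b + 58*p) - 1 = -1 + b*(b + 58*p))
1/((((7 - 28) + 15)*(-95) + 48) + n(-272, 170)) = 1/((((7 - 28) + 15)*(-95) + 48) + (-1 + 170**2 + 58*170*(-272))) = 1/(((-21 + 15)*(-95) + 48) + (-1 + 28900 - 2681920)) = 1/((-6*(-95) + 48) - 2653021) = 1/((570 + 48) - 2653021) = 1/(618 - 2653021) = 1/(-2652403) = -1/2652403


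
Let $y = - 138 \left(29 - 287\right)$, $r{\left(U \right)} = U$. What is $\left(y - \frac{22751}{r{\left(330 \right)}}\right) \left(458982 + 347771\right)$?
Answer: $\frac{9460444720457}{330} \approx 2.8668 \cdot 10^{10}$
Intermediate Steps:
$y = 35604$ ($y = \left(-138\right) \left(-258\right) = 35604$)
$\left(y - \frac{22751}{r{\left(330 \right)}}\right) \left(458982 + 347771\right) = \left(35604 - \frac{22751}{330}\right) \left(458982 + 347771\right) = \left(35604 - \frac{22751}{330}\right) 806753 = \frac{11726569}{330} \cdot 806753 = \frac{9460444720457}{330}$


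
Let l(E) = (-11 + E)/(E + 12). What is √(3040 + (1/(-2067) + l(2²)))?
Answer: √207783924465/8268 ≈ 55.132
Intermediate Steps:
l(E) = (-11 + E)/(12 + E)
√(3040 + (1/(-2067) + l(2²))) = √(3040 + (1/(-2067) + (-11 + 2²)/(12 + 2²))) = √(3040 + (-1/2067 + (-11 + 4)/(12 + 4))) = √(3040 + (-1/2067 - 7/16)) = √(3040 - 14485/33072) = √(100524395/33072) = √207783924465/8268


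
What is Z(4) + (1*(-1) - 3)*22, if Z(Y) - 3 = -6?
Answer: -91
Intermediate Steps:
Z(Y) = -3 (Z(Y) = 3 - 6 = -3)
Z(4) + (1*(-1) - 3)*22 = -3 + (1*(-1) - 3)*22 = -3 + (-1 - 3)*22 = -3 - 4*22 = -3 - 88 = -91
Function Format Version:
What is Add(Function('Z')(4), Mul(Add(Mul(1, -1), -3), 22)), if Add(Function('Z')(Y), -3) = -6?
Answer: -91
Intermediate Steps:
Function('Z')(Y) = -3 (Function('Z')(Y) = Add(3, -6) = -3)
Add(Function('Z')(4), Mul(Add(Mul(1, -1), -3), 22)) = Add(-3, Mul(Add(Mul(1, -1), -3), 22)) = Add(-3, Mul(Add(-1, -3), 22)) = Add(-3, Mul(-4, 22)) = Add(-3, -88) = -91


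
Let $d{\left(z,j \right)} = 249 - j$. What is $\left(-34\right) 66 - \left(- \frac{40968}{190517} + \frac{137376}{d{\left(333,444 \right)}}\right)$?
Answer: $- \frac{19061992236}{12383605} \approx -1539.3$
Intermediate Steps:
$\left(-34\right) 66 - \left(- \frac{40968}{190517} + \frac{137376}{d{\left(333,444 \right)}}\right) = \left(-34\right) 66 - \left(- \frac{40968}{190517} + \frac{137376}{249 - 444}\right) = -2244 - \left(\left(-40968\right) \frac{1}{190517} + \frac{137376}{249 - 444}\right) = -2244 - \left(- \frac{40968}{190517} + \frac{137376}{-195}\right) = -2244 - \left(- \frac{40968}{190517} + 137376 \left(- \frac{1}{195}\right)\right) = -2244 - \left(- \frac{40968}{190517} - \frac{45792}{65}\right) = -2244 - - \frac{8726817384}{12383605} = -2244 + \frac{8726817384}{12383605} = - \frac{19061992236}{12383605}$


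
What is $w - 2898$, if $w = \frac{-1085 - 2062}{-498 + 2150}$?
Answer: $- \frac{4790643}{1652} \approx -2899.9$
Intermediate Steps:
$w = - \frac{3147}{1652} \approx -1.905$
$w - 2898 = - \frac{3147}{1652} - 2898 = - \frac{4790643}{1652}$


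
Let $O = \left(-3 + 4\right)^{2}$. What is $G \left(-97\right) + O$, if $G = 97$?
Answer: $-9408$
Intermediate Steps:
$O = 1$ ($O = 1^{2} = 1$)
$G \left(-97\right) + O = 97 \left(-97\right) + 1 = -9409 + 1 = -9408$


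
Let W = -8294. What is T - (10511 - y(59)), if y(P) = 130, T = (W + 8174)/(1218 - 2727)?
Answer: -5221603/503 ≈ -10381.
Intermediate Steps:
T = 40/503 (T = (-8294 + 8174)/(1218 - 2727) = -120/(-1509) = -120*(-1/1509) = 40/503 ≈ 0.079523)
T - (10511 - y(59)) = 40/503 - (10511 - 1*130) = 40/503 - (10511 - 130) = 40/503 - 1*10381 = 40/503 - 10381 = -5221603/503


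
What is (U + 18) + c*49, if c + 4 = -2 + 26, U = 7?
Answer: 1005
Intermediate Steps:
c = 20 (c = -4 + (-2 + 26) = -4 + 24 = 20)
(U + 18) + c*49 = (7 + 18) + 20*49 = 25 + 980 = 1005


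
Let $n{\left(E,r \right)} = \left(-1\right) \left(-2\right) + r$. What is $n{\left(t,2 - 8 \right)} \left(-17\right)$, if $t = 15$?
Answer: $68$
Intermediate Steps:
$n{\left(E,r \right)} = 2 + r$
$n{\left(t,2 - 8 \right)} \left(-17\right) = \left(2 + \left(2 - 8\right)\right) \left(-17\right) = \left(2 - 6\right) \left(-17\right) = \left(-4\right) \left(-17\right) = 68$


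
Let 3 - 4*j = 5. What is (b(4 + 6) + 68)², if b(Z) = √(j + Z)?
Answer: (136 + √38)²/4 ≈ 5052.7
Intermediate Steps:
j = -½ (j = ¾ - ¼*5 = ¾ - 5/4 = -½ ≈ -0.50000)
b(Z) = √(-½ + Z)
(b(4 + 6) + 68)² = (√(-2 + 4*(4 + 6))/2 + 68)² = (√(-2 + 4*10)/2 + 68)² = (√(-2 + 40)/2 + 68)² = (√38/2 + 68)² = (68 + √38/2)²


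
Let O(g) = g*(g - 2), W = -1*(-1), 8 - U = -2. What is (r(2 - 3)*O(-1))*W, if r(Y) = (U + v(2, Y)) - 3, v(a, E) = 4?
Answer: 33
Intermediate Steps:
U = 10 (U = 8 - 1*(-2) = 8 + 2 = 10)
r(Y) = 11 (r(Y) = (10 + 4) - 3 = 14 - 3 = 11)
W = 1
O(g) = g*(-2 + g)
(r(2 - 3)*O(-1))*W = (11*(-(-2 - 1)))*1 = (11*(-1*(-3)))*1 = (11*3)*1 = 33*1 = 33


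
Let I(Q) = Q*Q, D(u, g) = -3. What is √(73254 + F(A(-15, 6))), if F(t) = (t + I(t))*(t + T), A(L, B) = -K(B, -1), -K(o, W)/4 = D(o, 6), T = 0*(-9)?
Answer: √71670 ≈ 267.71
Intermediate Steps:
I(Q) = Q²
T = 0
K(o, W) = 12 (K(o, W) = -4*(-3) = 12)
A(L, B) = -12 (A(L, B) = -1*12 = -12)
F(t) = t*(t + t²) (F(t) = (t + t²)*(t + 0) = (t + t²)*t = t*(t + t²))
√(73254 + F(A(-15, 6))) = √(73254 + (-12)²*(1 - 12)) = √(73254 + 144*(-11)) = √(73254 - 1584) = √71670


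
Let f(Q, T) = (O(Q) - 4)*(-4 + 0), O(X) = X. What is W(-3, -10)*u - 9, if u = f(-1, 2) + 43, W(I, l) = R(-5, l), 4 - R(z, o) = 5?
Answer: -72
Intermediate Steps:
R(z, o) = -1 (R(z, o) = 4 - 1*5 = 4 - 5 = -1)
f(Q, T) = 16 - 4*Q (f(Q, T) = (Q - 4)*(-4 + 0) = (-4 + Q)*(-4) = 16 - 4*Q)
W(I, l) = -1
u = 63 (u = (16 - 4*(-1)) + 43 = (16 + 4) + 43 = 20 + 43 = 63)
W(-3, -10)*u - 9 = -1*63 - 9 = -63 - 9 = -72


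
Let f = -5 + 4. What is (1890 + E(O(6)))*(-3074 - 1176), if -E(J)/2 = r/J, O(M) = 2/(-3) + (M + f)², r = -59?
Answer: -587877000/73 ≈ -8.0531e+6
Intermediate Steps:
f = -1
O(M) = -⅔ + (-1 + M)² (O(M) = 2/(-3) + (M - 1)² = 2*(-⅓) + (-1 + M)² = -⅔ + (-1 + M)²)
E(J) = 118/J (E(J) = -(-118)/J = 118/J)
(1890 + E(O(6)))*(-3074 - 1176) = (1890 + 118/(-⅔ + (-1 + 6)²))*(-3074 - 1176) = (1890 + 118/(-⅔ + 5²))*(-4250) = (1890 + 118/(-⅔ + 25))*(-4250) = (1890 + 118/(73/3))*(-4250) = (1890 + 118*(3/73))*(-4250) = (1890 + 354/73)*(-4250) = (138324/73)*(-4250) = -587877000/73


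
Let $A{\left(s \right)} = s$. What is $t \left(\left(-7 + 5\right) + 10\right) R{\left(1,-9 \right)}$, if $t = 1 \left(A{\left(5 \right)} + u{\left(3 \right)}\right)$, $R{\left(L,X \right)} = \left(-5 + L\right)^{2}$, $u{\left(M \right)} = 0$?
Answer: $640$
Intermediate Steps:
$t = 5$ ($t = 1 \left(5 + 0\right) = 1 \cdot 5 = 5$)
$t \left(\left(-7 + 5\right) + 10\right) R{\left(1,-9 \right)} = 5 \left(\left(-7 + 5\right) + 10\right) \left(-5 + 1\right)^{2} = 5 \left(-2 + 10\right) \left(-4\right)^{2} = 5 \cdot 8 \cdot 16 = 40 \cdot 16 = 640$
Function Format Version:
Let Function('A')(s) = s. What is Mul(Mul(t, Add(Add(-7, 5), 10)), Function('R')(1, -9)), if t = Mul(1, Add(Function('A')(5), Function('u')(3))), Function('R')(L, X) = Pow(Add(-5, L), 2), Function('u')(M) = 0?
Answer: 640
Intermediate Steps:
t = 5 (t = Mul(1, Add(5, 0)) = Mul(1, 5) = 5)
Mul(Mul(t, Add(Add(-7, 5), 10)), Function('R')(1, -9)) = Mul(Mul(5, Add(Add(-7, 5), 10)), Pow(Add(-5, 1), 2)) = Mul(Mul(5, Add(-2, 10)), Pow(-4, 2)) = Mul(Mul(5, 8), 16) = Mul(40, 16) = 640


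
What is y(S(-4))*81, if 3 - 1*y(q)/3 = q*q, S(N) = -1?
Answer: 486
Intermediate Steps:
y(q) = 9 - 3*q**2 (y(q) = 9 - 3*q*q = 9 - 3*q**2)
y(S(-4))*81 = (9 - 3*(-1)**2)*81 = (9 - 3*1)*81 = (9 - 3)*81 = 6*81 = 486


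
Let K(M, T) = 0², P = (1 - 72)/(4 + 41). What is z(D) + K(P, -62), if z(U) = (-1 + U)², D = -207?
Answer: 43264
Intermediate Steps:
P = -71/45 ≈ -1.5778
K(M, T) = 0
z(D) + K(P, -62) = (-1 - 207)² + 0 = (-208)² + 0 = 43264 + 0 = 43264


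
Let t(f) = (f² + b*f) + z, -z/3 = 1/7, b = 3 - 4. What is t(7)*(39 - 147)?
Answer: -31428/7 ≈ -4489.7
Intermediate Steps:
b = -1
z = -3/7 ≈ -0.42857
t(f) = -3/7 + f² - f (t(f) = (f² - f) - 3/7 = -3/7 + f² - f)
t(7)*(39 - 147) = (-3/7 + 7² - 1*7)*(39 - 147) = (-3/7 + 49 - 7)*(-108) = (291/7)*(-108) = -31428/7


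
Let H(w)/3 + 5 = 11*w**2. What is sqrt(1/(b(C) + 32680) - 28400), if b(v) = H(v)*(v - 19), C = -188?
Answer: I*sqrt(1654967835714411443479)/241399079 ≈ 168.52*I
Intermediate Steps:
H(w) = -15 + 33*w**2 (H(w) = -15 + 3*(11*w**2) = -15 + 33*w**2)
b(v) = (-19 + v)*(-15 + 33*v**2) (b(v) = (-15 + 33*v**2)*(v - 19) = (-15 + 33*v**2)*(-19 + v) = (-19 + v)*(-15 + 33*v**2))
sqrt(1/(b(C) + 32680) - 28400) = sqrt(1/(3*(-19 - 188)*(-5 + 11*(-188)**2) + 32680) - 28400) = sqrt(1/(3*(-207)*(-5 + 11*35344) + 32680) - 28400) = sqrt(1/(3*(-207)*(-5 + 388784) + 32680) - 28400) = sqrt(1/(3*(-207)*388779 + 32680) - 28400) = sqrt(1/(-241431759 + 32680) - 28400) = sqrt(1/(-241399079) - 28400) = sqrt(-1/241399079 - 28400) = sqrt(-6855733843601/241399079) = I*sqrt(1654967835714411443479)/241399079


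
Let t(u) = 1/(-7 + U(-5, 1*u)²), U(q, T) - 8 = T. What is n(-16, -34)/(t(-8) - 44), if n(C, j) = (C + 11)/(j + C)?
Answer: -7/3090 ≈ -0.0022654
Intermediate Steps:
U(q, T) = 8 + T
t(u) = 1/(-7 + (8 + u)²) (t(u) = 1/(-7 + (8 + 1*u)²) = 1/(-7 + (8 + u)²))
n(C, j) = (11 + C)/(C + j)
n(-16, -34)/(t(-8) - 44) = ((11 - 16)/(-16 - 34))/(1/(-7 + (8 - 8)²) - 44) = (-5/(-50))/(1/(-7 + 0²) - 44) = (-1/50*(-5))/(1/(-7 + 0) - 44) = (⅒)/(1/(-7) - 44) = (⅒)/(-⅐ - 44) = (⅒)/(-309/7) = -7/309*⅒ = -7/3090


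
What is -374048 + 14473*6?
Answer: -287210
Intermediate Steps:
-374048 + 14473*6 = -374048 + 86838 = -287210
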